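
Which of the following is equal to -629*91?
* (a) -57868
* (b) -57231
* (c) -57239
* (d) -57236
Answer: c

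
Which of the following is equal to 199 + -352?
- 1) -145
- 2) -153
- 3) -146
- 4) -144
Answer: 2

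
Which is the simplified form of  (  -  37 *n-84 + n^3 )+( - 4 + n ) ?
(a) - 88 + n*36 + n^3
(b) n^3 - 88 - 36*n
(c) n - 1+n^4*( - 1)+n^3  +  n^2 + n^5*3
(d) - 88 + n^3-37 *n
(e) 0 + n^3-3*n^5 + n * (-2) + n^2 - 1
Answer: b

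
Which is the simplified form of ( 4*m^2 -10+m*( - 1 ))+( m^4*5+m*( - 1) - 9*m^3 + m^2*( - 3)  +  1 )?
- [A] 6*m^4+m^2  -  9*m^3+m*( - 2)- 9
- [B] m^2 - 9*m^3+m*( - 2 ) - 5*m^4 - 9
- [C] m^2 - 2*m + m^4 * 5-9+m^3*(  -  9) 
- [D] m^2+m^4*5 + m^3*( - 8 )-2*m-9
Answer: C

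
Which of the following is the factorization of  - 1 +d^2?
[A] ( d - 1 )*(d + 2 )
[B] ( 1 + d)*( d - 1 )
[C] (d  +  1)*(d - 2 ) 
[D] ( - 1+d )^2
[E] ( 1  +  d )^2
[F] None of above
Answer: B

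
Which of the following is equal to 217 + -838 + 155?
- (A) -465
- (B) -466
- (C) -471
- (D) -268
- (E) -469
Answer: B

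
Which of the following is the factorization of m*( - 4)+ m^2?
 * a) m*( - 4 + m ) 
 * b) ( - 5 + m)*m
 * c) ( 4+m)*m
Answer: a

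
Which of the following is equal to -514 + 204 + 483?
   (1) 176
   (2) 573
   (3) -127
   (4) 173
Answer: 4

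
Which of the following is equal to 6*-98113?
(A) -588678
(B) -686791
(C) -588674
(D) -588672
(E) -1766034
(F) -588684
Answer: A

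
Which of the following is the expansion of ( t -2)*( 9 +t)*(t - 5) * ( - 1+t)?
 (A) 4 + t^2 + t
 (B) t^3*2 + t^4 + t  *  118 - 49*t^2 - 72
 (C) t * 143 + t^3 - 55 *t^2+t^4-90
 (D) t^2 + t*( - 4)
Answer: C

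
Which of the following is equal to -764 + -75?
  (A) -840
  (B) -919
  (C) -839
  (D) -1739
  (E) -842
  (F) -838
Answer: C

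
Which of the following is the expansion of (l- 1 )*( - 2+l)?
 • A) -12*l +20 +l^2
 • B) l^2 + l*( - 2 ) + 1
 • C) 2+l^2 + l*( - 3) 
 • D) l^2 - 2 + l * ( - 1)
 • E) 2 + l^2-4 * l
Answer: C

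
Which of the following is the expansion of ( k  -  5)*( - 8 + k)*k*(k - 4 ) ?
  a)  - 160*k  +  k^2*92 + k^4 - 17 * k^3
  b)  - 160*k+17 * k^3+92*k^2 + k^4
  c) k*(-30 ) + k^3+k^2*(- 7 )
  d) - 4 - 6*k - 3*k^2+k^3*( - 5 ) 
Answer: a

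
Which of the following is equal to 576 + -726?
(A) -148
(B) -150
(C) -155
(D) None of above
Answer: B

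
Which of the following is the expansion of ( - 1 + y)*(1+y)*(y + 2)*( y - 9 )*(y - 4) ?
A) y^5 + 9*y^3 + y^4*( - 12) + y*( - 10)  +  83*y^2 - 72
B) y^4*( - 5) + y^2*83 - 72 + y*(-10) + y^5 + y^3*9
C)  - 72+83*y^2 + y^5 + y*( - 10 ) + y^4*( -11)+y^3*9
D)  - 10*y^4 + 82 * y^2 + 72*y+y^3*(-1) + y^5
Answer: C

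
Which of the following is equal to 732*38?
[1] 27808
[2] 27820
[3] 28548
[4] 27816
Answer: 4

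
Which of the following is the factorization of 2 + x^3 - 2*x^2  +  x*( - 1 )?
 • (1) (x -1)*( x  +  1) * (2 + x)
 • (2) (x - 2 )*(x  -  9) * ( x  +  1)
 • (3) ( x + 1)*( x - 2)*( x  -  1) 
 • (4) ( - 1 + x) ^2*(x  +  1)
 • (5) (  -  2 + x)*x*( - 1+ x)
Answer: 3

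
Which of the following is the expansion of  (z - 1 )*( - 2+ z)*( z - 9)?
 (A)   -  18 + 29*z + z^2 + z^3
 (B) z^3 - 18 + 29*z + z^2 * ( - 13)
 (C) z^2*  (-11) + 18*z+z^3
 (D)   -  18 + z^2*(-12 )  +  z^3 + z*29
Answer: D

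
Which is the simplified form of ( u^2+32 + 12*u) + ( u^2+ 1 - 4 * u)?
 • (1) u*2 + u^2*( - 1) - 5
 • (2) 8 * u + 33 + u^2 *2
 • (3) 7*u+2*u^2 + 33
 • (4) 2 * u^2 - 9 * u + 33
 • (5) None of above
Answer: 2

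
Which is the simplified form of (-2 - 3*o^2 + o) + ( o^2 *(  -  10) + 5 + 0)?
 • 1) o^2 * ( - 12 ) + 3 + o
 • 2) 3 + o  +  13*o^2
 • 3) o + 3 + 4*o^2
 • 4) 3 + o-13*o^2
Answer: 4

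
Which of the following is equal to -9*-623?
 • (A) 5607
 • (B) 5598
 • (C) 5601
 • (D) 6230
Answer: A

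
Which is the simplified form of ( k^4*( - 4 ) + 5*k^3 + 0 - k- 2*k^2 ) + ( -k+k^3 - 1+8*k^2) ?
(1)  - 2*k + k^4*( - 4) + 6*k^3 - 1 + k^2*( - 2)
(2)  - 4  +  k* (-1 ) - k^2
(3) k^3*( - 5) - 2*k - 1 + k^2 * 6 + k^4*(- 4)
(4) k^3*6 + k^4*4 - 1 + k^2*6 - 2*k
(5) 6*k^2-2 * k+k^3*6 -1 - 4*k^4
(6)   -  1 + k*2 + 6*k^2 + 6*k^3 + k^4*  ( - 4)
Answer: 5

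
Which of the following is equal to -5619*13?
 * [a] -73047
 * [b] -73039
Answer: a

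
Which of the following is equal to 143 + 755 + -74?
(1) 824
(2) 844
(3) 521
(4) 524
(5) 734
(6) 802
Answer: 1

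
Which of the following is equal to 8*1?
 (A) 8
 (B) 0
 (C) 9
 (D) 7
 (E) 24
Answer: A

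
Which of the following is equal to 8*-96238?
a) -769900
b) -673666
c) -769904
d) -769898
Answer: c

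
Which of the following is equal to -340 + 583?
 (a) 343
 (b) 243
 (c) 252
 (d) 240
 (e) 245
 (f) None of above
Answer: b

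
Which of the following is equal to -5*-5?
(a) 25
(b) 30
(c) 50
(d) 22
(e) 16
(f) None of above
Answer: a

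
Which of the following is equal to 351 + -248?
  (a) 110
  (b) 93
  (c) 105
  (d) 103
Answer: d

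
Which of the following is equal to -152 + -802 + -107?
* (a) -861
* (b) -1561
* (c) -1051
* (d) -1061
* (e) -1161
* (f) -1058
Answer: d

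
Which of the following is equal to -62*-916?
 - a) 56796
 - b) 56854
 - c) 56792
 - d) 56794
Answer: c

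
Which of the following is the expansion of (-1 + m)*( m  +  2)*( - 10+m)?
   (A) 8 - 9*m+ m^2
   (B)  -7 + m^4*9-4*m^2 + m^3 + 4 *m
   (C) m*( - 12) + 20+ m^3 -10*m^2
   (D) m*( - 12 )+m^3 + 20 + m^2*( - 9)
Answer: D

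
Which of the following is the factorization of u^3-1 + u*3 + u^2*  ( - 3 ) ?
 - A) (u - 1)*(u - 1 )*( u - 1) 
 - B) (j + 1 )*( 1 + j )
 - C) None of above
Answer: A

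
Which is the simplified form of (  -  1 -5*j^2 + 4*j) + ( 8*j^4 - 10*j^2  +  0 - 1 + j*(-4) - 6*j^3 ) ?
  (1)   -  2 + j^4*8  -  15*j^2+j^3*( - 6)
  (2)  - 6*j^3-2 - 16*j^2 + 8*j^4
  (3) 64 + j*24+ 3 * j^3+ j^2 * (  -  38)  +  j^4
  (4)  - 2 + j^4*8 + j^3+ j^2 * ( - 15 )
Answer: 1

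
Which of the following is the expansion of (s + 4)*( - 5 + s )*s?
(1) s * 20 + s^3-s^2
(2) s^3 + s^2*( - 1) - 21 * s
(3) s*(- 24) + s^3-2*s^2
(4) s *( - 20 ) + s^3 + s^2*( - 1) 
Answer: 4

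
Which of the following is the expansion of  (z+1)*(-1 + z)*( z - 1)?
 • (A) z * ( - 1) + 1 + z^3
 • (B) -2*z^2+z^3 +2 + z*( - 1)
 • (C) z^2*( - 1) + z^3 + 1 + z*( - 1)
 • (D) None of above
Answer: C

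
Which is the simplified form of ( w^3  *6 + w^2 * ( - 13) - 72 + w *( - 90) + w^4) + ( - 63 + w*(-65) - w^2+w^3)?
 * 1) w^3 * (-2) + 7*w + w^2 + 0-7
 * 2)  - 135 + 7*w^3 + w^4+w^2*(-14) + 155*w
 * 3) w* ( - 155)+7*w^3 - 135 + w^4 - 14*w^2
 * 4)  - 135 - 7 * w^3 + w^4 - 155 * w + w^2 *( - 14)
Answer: 3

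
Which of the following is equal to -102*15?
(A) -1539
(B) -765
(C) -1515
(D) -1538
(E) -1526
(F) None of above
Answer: F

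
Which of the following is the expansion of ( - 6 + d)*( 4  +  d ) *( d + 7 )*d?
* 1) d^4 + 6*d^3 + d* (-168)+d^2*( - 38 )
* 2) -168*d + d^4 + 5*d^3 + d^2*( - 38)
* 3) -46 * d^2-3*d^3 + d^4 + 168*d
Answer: 2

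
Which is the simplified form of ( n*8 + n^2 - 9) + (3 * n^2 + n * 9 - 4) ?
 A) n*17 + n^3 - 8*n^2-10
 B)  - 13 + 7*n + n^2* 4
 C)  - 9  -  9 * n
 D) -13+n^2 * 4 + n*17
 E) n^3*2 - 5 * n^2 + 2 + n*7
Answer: D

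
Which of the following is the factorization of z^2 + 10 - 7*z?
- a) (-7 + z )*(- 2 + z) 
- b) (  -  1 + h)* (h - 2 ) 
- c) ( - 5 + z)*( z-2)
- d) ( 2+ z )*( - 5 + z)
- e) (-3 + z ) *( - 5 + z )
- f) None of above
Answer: c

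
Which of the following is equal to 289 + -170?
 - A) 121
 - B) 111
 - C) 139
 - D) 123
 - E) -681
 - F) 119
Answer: F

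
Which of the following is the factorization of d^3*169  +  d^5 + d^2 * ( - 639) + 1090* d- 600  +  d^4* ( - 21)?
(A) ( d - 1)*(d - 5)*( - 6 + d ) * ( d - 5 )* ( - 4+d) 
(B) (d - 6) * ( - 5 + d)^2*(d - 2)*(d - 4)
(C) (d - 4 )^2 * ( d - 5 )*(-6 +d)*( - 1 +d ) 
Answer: A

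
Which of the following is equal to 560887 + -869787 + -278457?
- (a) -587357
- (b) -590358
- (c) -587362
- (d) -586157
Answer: a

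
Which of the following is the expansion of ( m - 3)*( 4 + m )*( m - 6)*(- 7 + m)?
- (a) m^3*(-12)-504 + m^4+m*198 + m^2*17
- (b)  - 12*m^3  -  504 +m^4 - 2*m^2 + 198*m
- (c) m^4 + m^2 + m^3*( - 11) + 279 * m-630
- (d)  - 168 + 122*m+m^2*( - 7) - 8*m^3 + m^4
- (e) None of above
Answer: a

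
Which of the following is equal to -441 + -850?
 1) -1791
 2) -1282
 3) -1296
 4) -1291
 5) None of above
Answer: 4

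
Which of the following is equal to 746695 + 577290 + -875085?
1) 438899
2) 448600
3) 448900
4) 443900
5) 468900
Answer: 3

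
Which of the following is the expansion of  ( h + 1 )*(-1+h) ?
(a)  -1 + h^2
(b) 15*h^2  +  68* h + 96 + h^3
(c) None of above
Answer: a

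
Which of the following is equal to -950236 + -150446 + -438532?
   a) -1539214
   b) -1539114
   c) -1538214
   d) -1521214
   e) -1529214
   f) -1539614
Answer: a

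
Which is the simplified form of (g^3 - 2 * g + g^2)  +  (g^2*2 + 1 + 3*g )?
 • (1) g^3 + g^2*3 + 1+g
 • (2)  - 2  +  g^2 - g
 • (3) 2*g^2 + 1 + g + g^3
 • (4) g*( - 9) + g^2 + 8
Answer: 1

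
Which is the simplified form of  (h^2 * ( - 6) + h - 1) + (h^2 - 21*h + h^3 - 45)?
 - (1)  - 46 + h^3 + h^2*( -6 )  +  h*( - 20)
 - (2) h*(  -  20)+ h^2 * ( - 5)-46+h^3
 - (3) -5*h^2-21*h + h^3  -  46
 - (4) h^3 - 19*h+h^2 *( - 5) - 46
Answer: 2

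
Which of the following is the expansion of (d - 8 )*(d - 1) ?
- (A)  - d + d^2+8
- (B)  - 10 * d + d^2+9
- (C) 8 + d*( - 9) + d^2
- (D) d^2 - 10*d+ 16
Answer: C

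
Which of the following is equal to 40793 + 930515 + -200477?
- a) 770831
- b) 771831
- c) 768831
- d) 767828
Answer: a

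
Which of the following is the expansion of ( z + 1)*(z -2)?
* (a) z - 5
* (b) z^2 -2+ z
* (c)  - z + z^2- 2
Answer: c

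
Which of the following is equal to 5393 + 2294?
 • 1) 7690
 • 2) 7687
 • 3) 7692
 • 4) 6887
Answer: 2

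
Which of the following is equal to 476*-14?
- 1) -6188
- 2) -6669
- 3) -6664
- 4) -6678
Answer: 3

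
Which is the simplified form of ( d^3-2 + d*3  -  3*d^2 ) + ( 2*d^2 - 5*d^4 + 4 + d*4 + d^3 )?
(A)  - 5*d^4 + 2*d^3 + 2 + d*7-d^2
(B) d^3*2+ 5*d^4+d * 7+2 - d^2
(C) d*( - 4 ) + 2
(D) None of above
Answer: A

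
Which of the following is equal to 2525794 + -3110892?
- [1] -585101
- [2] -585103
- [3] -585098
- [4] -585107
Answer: 3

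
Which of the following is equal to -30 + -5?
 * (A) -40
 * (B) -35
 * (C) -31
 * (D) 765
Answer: B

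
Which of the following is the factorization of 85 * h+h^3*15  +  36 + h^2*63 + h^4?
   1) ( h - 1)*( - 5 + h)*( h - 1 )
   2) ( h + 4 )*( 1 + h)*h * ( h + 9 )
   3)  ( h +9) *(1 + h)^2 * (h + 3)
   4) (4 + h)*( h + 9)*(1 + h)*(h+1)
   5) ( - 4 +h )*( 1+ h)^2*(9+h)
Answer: 4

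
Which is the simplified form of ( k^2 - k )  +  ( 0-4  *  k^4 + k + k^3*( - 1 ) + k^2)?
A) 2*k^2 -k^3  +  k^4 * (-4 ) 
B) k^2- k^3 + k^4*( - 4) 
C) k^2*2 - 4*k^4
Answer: A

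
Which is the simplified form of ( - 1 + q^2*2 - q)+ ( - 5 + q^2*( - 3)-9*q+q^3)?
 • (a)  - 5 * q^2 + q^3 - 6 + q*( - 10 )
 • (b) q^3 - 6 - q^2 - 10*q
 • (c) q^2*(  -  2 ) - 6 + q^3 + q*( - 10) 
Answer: b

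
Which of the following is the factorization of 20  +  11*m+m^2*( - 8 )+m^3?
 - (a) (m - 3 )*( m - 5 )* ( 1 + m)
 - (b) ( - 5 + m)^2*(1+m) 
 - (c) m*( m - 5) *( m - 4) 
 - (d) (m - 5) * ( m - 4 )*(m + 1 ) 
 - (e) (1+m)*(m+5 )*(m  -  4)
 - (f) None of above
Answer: d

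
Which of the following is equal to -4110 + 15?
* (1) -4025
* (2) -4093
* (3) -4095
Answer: 3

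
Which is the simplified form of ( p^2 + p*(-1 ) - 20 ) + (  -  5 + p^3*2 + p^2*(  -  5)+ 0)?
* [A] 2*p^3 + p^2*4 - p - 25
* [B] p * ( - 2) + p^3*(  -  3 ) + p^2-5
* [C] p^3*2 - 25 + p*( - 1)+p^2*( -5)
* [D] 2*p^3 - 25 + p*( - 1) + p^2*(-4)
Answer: D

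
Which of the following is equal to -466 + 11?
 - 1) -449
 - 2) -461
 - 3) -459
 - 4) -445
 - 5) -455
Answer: 5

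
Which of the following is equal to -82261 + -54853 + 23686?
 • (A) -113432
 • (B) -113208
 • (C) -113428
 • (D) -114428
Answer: C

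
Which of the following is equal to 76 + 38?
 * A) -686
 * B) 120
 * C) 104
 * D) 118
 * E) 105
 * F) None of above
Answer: F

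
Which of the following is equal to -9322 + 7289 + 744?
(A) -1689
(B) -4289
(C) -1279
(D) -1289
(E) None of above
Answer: D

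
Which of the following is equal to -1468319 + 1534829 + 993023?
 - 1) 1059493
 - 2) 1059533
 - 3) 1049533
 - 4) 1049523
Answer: 2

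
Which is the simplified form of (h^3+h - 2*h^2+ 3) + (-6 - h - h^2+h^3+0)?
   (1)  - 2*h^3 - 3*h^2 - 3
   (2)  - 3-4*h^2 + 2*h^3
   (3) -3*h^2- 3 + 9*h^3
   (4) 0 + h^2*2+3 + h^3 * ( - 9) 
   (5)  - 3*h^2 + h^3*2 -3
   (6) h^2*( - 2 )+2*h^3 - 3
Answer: 5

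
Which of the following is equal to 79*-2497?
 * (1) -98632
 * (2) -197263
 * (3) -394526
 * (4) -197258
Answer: 2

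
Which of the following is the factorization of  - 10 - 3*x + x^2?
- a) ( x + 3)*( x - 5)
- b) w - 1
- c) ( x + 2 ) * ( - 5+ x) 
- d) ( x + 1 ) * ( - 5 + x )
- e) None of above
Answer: c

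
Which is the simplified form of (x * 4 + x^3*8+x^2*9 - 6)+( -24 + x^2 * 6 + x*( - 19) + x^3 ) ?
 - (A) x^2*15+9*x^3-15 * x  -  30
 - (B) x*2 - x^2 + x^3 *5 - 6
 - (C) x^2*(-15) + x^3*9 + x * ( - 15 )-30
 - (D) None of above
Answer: A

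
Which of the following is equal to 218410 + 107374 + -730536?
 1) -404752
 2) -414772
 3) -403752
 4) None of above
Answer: 1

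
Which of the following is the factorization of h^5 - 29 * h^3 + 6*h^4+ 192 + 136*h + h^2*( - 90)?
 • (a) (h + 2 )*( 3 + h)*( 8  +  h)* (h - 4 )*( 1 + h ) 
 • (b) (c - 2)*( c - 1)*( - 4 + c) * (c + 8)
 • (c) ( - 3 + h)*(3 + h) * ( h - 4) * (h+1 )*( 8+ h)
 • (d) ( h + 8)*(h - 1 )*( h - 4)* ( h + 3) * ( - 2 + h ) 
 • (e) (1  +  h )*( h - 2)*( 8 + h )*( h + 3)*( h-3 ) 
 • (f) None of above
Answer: f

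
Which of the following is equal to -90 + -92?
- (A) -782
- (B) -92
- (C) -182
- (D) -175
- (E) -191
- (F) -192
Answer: C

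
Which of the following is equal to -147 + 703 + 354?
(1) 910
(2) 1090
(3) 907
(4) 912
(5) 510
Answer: 1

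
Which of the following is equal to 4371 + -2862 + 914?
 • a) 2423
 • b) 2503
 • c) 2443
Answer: a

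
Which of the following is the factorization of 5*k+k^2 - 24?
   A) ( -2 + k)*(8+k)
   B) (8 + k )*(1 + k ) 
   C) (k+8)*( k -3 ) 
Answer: C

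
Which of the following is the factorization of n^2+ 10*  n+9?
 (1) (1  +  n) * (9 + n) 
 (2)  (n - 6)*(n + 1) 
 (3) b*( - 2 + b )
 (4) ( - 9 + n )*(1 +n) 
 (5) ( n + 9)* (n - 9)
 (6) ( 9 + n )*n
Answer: 1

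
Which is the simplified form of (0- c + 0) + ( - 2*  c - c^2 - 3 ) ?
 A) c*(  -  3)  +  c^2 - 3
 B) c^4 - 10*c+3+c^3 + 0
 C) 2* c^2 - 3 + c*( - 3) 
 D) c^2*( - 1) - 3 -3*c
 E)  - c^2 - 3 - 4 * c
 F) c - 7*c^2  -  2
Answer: D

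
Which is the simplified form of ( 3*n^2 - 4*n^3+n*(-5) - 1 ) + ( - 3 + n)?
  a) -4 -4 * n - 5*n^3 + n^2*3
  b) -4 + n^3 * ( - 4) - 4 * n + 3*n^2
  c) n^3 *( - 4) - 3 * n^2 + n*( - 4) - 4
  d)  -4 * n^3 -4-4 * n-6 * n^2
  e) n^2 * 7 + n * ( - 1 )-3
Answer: b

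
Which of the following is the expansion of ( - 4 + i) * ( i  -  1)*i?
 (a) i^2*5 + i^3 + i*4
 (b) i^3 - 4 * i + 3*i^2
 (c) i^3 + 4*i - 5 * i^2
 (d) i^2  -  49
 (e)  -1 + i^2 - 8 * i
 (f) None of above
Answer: c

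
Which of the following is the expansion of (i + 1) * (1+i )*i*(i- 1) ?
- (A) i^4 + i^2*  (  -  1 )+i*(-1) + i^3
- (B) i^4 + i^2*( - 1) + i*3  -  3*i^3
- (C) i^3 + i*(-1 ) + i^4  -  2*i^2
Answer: A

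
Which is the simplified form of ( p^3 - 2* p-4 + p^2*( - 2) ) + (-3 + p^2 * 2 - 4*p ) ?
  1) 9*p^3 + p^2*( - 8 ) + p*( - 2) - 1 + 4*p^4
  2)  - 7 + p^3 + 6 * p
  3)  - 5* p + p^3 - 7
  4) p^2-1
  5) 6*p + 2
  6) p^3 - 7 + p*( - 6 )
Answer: 6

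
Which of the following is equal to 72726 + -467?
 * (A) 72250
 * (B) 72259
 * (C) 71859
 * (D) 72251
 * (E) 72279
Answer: B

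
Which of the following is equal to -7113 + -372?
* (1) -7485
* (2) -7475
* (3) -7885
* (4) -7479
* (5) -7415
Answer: 1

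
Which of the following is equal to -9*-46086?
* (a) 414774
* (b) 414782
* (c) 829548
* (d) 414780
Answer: a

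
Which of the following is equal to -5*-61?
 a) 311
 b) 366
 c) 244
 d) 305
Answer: d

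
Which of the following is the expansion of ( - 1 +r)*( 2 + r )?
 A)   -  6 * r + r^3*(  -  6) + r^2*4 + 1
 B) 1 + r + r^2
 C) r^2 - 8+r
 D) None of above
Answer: D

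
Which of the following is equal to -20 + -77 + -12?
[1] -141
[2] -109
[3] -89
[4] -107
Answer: 2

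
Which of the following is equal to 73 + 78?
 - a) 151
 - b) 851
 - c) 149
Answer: a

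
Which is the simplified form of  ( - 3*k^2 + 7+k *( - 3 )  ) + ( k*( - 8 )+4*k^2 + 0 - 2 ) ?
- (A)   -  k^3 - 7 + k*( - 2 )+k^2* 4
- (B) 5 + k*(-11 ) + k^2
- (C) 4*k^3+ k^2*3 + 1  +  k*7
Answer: B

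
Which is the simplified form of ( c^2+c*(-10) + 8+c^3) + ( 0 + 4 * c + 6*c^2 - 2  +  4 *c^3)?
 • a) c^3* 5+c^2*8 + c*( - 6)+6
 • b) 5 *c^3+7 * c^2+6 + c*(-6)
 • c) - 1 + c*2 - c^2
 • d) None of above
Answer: b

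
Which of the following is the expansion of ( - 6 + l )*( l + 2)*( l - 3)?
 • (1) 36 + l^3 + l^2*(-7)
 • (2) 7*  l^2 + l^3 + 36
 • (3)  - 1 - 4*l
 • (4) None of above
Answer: 1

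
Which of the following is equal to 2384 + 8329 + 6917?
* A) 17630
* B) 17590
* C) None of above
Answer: A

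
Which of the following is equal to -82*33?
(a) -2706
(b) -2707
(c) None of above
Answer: a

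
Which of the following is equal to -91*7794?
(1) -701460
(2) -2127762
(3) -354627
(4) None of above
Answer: 4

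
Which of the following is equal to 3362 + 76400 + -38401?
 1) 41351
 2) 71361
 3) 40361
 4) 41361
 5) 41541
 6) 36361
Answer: 4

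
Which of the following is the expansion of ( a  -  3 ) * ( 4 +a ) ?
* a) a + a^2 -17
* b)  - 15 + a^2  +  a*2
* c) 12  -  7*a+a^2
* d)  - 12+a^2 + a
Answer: d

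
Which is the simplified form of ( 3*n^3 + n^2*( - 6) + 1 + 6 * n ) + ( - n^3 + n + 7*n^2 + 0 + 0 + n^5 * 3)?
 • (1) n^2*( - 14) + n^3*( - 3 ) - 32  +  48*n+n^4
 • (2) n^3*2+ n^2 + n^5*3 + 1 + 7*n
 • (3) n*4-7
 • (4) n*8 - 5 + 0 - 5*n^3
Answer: 2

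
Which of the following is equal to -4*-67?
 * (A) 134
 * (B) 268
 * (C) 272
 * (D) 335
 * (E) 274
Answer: B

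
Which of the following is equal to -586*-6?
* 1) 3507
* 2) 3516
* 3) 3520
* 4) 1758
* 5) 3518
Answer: 2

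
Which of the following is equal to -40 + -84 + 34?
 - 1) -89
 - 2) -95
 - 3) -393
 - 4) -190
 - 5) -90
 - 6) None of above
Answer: 5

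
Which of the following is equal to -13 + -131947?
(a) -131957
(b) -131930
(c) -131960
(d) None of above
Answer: c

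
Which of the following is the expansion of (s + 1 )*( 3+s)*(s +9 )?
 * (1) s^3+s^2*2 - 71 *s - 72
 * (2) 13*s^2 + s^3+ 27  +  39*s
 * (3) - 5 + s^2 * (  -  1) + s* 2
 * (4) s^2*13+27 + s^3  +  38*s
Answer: 2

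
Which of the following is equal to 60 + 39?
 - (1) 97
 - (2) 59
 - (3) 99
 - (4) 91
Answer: 3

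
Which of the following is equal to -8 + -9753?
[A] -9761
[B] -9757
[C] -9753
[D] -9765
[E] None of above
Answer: A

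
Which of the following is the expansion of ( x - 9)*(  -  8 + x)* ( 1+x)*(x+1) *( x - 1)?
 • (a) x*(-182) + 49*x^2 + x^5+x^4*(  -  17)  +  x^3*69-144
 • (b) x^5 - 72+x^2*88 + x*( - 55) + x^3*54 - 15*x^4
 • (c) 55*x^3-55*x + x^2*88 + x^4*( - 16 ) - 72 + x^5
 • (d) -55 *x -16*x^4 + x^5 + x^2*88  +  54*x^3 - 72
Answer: d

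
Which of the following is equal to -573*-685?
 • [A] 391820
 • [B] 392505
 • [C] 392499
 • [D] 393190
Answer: B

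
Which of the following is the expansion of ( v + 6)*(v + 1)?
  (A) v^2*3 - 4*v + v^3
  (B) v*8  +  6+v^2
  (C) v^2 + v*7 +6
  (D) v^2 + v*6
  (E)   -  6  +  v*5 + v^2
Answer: C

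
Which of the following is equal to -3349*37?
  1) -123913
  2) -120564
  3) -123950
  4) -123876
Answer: 1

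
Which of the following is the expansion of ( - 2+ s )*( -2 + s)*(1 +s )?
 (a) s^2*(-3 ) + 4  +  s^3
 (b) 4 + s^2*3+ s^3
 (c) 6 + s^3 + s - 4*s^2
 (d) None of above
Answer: a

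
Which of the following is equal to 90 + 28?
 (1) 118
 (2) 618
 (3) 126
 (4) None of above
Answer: 1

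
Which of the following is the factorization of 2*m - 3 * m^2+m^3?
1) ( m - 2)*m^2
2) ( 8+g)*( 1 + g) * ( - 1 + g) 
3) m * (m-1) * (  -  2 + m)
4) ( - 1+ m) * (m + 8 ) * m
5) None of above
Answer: 3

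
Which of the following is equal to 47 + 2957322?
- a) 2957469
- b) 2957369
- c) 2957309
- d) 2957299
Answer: b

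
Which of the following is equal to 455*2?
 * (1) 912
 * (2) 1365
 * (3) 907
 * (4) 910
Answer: 4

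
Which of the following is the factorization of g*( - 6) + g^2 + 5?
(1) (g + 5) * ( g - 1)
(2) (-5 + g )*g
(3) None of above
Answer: 3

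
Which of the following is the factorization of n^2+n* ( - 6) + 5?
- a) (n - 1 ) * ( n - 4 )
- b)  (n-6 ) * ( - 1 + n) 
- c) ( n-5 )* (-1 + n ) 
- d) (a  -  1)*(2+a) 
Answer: c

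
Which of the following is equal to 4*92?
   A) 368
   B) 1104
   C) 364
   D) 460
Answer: A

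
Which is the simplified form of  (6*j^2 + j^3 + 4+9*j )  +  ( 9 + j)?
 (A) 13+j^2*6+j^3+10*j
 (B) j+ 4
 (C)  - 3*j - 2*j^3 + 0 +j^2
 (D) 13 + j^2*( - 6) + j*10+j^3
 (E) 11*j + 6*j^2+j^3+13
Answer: A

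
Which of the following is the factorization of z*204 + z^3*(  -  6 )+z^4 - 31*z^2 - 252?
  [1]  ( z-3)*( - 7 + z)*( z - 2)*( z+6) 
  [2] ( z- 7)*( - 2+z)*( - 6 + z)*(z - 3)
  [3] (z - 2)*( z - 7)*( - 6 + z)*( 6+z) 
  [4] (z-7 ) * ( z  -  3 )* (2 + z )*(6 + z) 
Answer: 1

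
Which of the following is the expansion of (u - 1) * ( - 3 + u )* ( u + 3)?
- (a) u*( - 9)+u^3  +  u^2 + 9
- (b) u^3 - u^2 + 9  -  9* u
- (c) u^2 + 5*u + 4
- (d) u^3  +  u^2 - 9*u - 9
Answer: b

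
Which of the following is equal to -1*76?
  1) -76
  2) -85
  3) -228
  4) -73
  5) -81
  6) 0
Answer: 1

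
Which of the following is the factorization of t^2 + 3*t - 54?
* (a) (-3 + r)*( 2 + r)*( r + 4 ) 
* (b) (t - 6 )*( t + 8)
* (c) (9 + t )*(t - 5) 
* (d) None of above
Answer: d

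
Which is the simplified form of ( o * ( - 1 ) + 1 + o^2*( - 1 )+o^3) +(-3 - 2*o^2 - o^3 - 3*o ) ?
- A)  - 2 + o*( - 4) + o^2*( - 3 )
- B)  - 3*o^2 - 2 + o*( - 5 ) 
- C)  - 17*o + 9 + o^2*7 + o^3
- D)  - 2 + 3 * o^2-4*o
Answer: A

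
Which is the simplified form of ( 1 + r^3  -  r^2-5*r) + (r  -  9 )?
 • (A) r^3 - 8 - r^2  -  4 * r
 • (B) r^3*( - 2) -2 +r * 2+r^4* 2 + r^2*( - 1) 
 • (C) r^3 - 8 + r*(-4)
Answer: A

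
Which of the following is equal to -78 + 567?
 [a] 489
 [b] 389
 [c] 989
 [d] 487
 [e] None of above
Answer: a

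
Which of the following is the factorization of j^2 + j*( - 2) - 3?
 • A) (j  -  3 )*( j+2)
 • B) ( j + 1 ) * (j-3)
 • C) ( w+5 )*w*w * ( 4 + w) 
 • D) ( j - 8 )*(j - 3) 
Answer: B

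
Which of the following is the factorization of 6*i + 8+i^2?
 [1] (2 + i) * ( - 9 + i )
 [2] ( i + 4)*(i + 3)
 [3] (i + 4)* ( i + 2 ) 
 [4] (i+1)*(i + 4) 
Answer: 3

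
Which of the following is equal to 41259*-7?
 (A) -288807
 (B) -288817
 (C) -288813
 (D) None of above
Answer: C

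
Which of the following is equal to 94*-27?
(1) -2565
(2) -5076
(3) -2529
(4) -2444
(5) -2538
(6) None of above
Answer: 5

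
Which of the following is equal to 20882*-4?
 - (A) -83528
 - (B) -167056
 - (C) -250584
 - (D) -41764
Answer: A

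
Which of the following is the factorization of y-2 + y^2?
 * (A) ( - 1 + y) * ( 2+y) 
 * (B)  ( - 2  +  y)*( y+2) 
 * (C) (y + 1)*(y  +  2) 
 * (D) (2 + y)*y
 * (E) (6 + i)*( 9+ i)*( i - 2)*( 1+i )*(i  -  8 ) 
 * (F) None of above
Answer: A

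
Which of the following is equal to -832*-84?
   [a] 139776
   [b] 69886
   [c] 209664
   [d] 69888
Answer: d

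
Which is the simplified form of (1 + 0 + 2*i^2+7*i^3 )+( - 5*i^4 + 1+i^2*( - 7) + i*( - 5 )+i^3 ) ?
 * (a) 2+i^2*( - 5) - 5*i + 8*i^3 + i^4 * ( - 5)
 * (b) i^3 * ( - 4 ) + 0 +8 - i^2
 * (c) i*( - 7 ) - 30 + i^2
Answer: a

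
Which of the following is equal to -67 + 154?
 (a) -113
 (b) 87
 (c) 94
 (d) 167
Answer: b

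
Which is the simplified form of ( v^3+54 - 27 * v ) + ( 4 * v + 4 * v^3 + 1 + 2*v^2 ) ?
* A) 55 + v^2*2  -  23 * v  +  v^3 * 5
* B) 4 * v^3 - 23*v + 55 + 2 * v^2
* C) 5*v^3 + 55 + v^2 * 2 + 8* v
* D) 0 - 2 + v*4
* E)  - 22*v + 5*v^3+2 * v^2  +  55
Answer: A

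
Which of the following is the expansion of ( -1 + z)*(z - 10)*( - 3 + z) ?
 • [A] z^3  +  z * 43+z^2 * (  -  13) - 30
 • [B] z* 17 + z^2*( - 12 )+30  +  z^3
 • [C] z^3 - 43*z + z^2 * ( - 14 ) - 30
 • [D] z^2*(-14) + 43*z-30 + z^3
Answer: D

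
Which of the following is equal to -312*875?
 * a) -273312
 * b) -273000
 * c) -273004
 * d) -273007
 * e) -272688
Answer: b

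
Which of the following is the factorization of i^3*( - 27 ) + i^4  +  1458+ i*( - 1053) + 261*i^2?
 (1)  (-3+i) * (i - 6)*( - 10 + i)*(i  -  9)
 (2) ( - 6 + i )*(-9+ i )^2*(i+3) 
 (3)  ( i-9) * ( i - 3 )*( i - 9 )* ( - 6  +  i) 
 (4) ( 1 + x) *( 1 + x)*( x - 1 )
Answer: 3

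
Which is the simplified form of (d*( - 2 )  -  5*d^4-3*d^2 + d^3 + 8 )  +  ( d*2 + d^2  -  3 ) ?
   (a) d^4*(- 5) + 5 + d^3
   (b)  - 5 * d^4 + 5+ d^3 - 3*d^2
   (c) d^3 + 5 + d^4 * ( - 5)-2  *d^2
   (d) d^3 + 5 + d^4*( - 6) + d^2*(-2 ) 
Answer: c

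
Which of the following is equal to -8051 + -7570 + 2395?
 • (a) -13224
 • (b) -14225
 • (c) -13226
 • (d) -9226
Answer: c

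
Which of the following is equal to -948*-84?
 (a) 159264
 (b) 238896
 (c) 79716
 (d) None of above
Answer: d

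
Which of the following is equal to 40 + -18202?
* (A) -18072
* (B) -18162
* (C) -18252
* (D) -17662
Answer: B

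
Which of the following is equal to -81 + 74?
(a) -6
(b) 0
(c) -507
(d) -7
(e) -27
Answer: d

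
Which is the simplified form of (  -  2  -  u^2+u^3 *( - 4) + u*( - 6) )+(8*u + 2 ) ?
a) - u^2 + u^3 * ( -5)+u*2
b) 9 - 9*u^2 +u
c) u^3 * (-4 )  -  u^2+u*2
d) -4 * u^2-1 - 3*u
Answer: c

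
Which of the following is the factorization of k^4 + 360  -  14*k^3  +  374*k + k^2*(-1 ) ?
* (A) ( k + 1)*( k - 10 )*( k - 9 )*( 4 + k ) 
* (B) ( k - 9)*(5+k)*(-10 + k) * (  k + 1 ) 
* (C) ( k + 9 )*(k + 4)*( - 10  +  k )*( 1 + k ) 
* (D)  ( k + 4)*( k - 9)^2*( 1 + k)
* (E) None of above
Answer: A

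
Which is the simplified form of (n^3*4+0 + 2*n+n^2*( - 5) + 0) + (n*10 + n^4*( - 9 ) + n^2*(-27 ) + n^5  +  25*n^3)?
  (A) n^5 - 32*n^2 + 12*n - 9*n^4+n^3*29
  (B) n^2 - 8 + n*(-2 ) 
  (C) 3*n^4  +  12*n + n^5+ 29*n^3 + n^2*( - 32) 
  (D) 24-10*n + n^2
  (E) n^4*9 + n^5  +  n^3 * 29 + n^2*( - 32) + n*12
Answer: A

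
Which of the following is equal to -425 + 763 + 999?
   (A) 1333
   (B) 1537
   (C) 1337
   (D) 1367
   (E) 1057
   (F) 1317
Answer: C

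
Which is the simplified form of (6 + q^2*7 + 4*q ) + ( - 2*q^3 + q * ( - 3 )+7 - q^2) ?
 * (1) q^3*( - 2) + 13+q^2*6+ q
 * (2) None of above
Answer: 1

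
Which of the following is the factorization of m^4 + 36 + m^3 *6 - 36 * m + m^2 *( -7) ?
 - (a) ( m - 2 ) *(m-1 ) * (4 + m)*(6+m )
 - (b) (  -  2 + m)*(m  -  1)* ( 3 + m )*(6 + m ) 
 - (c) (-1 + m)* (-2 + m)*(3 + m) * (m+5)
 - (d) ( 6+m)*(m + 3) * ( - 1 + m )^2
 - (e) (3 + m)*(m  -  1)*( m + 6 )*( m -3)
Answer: b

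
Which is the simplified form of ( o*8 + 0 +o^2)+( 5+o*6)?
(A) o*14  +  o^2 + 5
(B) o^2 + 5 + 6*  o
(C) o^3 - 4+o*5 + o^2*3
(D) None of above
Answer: A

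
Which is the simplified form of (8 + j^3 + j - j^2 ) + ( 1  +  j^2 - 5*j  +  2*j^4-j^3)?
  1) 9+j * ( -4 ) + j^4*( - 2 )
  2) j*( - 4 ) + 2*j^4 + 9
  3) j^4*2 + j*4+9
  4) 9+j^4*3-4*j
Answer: 2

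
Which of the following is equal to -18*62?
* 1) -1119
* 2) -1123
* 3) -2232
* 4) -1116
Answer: 4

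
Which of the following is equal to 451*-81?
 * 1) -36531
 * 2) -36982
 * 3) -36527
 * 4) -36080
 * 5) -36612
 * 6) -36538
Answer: 1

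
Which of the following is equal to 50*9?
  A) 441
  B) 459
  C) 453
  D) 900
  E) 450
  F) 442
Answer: E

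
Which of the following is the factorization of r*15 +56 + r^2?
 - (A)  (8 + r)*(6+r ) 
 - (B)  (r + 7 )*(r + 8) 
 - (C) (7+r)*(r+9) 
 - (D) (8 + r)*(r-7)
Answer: B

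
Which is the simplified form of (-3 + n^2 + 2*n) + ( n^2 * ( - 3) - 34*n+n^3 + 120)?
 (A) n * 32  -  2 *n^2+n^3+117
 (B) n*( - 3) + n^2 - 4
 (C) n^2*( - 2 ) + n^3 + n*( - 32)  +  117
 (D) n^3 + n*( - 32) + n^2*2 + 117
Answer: C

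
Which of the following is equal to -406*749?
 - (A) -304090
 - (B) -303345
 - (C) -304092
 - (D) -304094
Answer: D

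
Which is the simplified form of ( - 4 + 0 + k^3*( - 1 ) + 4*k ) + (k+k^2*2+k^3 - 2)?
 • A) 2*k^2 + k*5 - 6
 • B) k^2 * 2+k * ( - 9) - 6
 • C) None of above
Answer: A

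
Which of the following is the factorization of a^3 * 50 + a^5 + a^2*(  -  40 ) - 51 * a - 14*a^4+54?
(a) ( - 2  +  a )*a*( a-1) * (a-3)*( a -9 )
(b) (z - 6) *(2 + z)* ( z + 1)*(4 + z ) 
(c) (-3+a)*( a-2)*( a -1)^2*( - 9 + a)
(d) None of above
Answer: d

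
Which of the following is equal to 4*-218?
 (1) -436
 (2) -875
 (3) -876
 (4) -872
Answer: 4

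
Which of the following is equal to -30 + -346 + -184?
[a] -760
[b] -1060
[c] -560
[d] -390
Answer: c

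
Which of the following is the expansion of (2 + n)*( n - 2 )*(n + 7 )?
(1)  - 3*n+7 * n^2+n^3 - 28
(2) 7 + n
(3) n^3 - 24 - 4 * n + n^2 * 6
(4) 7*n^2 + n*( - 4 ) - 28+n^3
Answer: 4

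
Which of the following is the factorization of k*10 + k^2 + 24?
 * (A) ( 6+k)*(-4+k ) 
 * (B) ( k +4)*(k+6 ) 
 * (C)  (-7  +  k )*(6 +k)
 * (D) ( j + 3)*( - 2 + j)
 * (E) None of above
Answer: B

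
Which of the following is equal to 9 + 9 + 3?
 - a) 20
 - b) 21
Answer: b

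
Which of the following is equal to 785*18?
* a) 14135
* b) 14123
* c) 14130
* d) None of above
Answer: c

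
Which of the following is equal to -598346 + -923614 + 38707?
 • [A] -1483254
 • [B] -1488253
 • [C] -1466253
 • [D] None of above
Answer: D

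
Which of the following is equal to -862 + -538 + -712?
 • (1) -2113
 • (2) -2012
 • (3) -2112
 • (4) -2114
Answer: 3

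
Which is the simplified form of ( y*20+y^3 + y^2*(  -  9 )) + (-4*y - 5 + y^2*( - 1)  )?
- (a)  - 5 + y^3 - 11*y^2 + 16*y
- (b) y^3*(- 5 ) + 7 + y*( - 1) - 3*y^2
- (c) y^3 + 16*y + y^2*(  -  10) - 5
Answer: c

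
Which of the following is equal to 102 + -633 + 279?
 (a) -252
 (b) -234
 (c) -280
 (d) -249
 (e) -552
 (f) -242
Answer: a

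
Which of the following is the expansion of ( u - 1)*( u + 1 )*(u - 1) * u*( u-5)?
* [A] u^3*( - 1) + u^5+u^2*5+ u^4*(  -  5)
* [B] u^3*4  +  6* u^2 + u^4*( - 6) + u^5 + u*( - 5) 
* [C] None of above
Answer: B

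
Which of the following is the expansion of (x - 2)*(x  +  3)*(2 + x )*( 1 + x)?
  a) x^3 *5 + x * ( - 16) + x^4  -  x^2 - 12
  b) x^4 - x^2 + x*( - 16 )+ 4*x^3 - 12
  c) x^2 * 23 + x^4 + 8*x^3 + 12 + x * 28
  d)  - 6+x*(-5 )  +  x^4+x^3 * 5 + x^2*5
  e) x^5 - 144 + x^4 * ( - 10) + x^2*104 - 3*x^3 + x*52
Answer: b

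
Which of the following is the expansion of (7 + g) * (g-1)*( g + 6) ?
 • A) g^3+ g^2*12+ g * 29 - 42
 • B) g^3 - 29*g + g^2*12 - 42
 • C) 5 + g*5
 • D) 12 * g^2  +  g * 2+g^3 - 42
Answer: A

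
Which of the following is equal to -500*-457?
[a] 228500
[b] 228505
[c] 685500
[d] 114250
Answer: a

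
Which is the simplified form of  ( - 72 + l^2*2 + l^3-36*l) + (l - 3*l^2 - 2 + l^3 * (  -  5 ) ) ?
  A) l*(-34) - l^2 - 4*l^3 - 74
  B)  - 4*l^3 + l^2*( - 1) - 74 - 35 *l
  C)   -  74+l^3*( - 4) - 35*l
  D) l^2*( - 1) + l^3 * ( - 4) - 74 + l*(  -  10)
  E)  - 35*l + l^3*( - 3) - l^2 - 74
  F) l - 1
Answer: B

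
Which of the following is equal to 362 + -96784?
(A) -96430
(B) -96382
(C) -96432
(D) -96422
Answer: D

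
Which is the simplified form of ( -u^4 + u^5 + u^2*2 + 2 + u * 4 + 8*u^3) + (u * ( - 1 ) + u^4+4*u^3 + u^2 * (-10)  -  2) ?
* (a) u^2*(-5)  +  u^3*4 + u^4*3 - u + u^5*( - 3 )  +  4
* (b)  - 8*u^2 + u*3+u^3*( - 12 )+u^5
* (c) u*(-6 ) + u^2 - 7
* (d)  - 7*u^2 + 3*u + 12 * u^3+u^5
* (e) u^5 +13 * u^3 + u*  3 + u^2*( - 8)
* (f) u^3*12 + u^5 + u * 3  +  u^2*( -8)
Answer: f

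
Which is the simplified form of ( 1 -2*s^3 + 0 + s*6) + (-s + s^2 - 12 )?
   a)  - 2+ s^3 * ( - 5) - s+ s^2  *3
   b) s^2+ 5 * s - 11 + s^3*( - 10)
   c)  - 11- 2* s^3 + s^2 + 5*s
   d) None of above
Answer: c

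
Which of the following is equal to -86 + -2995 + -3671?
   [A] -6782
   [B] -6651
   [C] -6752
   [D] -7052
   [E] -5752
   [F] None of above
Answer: C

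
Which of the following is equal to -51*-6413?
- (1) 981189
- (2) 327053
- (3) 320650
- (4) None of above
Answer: 4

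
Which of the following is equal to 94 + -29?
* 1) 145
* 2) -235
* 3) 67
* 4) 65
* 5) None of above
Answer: 4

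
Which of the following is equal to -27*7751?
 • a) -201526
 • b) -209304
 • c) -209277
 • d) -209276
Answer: c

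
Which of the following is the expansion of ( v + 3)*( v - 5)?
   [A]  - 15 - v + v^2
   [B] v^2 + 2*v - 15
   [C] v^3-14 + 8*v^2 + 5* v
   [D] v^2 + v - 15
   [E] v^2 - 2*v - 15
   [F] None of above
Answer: E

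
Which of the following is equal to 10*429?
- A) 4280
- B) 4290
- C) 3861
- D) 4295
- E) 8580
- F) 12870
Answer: B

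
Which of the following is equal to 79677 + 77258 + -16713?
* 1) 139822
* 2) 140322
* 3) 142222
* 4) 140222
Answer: 4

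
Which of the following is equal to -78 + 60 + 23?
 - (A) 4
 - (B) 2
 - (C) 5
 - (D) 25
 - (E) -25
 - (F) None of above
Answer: C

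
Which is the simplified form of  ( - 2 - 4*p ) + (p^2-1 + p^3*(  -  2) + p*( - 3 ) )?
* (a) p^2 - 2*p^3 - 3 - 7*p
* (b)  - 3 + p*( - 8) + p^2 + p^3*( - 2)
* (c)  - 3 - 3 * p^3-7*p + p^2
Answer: a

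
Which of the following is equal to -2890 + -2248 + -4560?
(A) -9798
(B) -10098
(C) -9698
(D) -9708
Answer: C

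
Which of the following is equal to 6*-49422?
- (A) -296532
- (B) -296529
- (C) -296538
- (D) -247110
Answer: A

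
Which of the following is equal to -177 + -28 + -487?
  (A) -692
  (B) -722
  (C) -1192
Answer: A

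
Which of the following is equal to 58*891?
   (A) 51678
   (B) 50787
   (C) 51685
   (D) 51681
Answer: A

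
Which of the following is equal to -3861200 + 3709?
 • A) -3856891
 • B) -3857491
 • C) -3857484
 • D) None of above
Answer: B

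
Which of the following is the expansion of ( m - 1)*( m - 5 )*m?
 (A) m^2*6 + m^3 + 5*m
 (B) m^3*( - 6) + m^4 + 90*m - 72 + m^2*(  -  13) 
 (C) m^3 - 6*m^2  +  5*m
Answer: C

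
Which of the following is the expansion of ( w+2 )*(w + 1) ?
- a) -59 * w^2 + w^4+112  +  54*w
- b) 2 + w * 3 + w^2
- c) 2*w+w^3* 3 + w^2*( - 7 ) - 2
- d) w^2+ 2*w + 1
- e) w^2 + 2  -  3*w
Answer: b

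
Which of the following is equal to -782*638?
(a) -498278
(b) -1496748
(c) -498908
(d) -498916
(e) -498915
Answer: d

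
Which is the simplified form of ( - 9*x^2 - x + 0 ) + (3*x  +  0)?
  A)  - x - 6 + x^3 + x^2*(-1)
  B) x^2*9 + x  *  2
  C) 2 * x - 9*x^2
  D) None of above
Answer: C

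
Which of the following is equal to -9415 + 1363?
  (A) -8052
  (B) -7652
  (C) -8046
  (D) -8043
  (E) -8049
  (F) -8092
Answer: A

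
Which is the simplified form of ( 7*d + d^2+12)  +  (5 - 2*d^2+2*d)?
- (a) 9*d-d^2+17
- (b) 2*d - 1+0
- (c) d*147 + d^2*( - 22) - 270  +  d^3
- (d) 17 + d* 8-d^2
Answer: a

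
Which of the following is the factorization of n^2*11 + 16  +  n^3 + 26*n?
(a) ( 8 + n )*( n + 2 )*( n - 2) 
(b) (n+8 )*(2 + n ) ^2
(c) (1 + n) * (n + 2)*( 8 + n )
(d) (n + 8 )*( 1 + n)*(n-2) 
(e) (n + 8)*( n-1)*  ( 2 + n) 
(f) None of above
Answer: c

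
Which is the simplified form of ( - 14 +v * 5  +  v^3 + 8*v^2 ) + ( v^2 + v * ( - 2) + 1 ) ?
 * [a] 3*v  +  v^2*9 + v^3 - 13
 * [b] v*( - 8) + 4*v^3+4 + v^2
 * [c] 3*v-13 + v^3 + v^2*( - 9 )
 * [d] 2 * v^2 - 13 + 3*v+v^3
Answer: a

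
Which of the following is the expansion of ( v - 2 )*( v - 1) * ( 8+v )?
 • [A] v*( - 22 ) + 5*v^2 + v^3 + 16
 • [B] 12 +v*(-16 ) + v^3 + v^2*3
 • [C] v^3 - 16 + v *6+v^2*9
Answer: A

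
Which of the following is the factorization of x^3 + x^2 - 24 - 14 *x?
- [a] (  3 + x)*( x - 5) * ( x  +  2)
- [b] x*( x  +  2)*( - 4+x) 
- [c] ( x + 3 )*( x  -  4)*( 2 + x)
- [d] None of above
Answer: c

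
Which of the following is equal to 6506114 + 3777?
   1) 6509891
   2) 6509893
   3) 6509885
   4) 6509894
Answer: 1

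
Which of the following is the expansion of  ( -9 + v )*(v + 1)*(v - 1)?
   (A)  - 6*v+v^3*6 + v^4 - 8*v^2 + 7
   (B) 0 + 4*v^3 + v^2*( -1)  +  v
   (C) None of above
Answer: C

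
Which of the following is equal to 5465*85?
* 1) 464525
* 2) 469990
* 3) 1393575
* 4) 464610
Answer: 1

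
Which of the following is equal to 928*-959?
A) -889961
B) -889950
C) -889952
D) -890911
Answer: C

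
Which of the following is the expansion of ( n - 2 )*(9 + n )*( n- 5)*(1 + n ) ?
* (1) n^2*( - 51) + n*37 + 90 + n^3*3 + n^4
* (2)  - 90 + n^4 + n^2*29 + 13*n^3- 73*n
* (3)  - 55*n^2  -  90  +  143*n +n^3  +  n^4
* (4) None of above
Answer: 1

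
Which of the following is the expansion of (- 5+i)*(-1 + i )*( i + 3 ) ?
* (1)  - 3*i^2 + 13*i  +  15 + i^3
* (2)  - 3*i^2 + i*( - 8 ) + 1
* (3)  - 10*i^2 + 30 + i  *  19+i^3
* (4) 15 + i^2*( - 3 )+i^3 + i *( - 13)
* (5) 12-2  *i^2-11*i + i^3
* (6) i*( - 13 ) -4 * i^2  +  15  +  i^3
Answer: 4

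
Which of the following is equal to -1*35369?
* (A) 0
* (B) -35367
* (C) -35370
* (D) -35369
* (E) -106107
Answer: D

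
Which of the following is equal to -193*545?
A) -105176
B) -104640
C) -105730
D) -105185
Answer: D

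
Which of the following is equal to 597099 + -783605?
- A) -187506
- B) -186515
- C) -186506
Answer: C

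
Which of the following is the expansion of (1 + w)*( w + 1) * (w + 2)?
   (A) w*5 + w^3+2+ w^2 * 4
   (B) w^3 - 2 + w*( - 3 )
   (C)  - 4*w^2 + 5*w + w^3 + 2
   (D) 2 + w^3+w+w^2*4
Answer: A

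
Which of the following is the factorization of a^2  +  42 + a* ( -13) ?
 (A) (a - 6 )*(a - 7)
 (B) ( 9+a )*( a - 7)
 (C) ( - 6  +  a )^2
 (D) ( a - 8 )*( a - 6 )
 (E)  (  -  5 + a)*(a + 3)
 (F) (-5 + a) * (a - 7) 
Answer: A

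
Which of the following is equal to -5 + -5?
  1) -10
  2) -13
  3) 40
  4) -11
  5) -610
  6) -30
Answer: 1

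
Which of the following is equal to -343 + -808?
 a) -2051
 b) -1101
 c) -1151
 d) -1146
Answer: c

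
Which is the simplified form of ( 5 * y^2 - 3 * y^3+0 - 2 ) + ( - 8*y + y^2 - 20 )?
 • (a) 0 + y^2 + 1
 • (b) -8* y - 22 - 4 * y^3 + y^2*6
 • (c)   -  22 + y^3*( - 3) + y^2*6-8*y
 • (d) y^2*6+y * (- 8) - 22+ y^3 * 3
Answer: c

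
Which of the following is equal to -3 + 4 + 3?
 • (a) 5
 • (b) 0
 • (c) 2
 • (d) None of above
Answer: d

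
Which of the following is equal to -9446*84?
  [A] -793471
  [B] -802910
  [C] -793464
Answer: C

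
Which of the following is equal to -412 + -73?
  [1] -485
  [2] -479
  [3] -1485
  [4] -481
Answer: 1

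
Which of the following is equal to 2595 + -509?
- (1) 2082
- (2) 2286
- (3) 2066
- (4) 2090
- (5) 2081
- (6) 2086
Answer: 6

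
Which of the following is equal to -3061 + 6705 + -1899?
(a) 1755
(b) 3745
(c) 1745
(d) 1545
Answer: c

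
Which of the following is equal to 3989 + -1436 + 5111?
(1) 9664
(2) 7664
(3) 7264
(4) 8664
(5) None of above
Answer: 2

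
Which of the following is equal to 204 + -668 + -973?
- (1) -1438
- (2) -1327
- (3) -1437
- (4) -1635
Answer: 3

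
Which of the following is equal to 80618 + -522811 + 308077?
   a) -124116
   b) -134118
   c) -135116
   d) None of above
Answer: d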